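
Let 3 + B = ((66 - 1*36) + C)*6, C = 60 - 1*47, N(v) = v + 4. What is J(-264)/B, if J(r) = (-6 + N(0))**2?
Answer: 4/255 ≈ 0.015686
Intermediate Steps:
N(v) = 4 + v
C = 13 (C = 60 - 47 = 13)
B = 255 (B = -3 + ((66 - 1*36) + 13)*6 = -3 + ((66 - 36) + 13)*6 = -3 + (30 + 13)*6 = -3 + 43*6 = -3 + 258 = 255)
J(r) = 4 (J(r) = (-6 + (4 + 0))**2 = (-6 + 4)**2 = (-2)**2 = 4)
J(-264)/B = 4/255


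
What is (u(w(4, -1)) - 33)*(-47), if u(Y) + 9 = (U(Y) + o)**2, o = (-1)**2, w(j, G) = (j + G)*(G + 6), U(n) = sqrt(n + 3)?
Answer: 1081 - 282*sqrt(2) ≈ 682.19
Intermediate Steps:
U(n) = sqrt(3 + n)
w(j, G) = (6 + G)*(G + j) (w(j, G) = (G + j)*(6 + G) = (6 + G)*(G + j))
o = 1
u(Y) = -9 + (1 + sqrt(3 + Y))**2 (u(Y) = -9 + (sqrt(3 + Y) + 1)**2 = -9 + (1 + sqrt(3 + Y))**2)
(u(w(4, -1)) - 33)*(-47) = ((-9 + (1 + sqrt(3 + ((-1)**2 + 6*(-1) + 6*4 - 1*4)))**2) - 33)*(-47) = ((-9 + (1 + sqrt(3 + (1 - 6 + 24 - 4)))**2) - 33)*(-47) = ((-9 + (1 + sqrt(3 + 15))**2) - 33)*(-47) = ((-9 + (1 + sqrt(18))**2) - 33)*(-47) = ((-9 + (1 + 3*sqrt(2))**2) - 33)*(-47) = (-42 + (1 + 3*sqrt(2))**2)*(-47) = 1974 - 47*(1 + 3*sqrt(2))**2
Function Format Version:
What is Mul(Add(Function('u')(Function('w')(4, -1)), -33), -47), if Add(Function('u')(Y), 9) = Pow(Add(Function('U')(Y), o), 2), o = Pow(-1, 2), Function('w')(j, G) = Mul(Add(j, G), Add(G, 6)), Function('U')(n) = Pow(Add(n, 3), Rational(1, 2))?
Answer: Add(1081, Mul(-282, Pow(2, Rational(1, 2)))) ≈ 682.19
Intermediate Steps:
Function('U')(n) = Pow(Add(3, n), Rational(1, 2))
Function('w')(j, G) = Mul(Add(6, G), Add(G, j)) (Function('w')(j, G) = Mul(Add(G, j), Add(6, G)) = Mul(Add(6, G), Add(G, j)))
o = 1
Function('u')(Y) = Add(-9, Pow(Add(1, Pow(Add(3, Y), Rational(1, 2))), 2)) (Function('u')(Y) = Add(-9, Pow(Add(Pow(Add(3, Y), Rational(1, 2)), 1), 2)) = Add(-9, Pow(Add(1, Pow(Add(3, Y), Rational(1, 2))), 2)))
Mul(Add(Function('u')(Function('w')(4, -1)), -33), -47) = Mul(Add(Add(-9, Pow(Add(1, Pow(Add(3, Add(Pow(-1, 2), Mul(6, -1), Mul(6, 4), Mul(-1, 4))), Rational(1, 2))), 2)), -33), -47) = Mul(Add(Add(-9, Pow(Add(1, Pow(Add(3, Add(1, -6, 24, -4)), Rational(1, 2))), 2)), -33), -47) = Mul(Add(Add(-9, Pow(Add(1, Pow(Add(3, 15), Rational(1, 2))), 2)), -33), -47) = Mul(Add(Add(-9, Pow(Add(1, Pow(18, Rational(1, 2))), 2)), -33), -47) = Mul(Add(Add(-9, Pow(Add(1, Mul(3, Pow(2, Rational(1, 2)))), 2)), -33), -47) = Mul(Add(-42, Pow(Add(1, Mul(3, Pow(2, Rational(1, 2)))), 2)), -47) = Add(1974, Mul(-47, Pow(Add(1, Mul(3, Pow(2, Rational(1, 2)))), 2)))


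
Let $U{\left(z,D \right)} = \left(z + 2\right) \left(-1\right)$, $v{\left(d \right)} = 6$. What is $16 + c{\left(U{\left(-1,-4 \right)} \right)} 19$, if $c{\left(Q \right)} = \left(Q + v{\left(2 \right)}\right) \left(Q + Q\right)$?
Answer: $-174$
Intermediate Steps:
$U{\left(z,D \right)} = -2 - z$ ($U{\left(z,D \right)} = \left(2 + z\right) \left(-1\right) = -2 - z$)
$c{\left(Q \right)} = 2 Q \left(6 + Q\right)$ ($c{\left(Q \right)} = \left(Q + 6\right) \left(Q + Q\right) = \left(6 + Q\right) 2 Q = 2 Q \left(6 + Q\right)$)
$16 + c{\left(U{\left(-1,-4 \right)} \right)} 19 = 16 + 2 \left(-2 - -1\right) \left(6 - 1\right) 19 = 16 + 2 \left(-2 + 1\right) \left(6 + \left(-2 + 1\right)\right) 19 = 16 + 2 \left(-1\right) \left(6 - 1\right) 19 = 16 + 2 \left(-1\right) 5 \cdot 19 = 16 - 190 = -174$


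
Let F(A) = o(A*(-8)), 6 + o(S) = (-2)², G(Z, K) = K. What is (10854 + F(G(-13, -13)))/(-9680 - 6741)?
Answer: -10852/16421 ≈ -0.66086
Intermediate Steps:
o(S) = -2 (o(S) = -6 + (-2)² = -6 + 4 = -2)
F(A) = -2
(10854 + F(G(-13, -13)))/(-9680 - 6741) = (10854 - 2)/(-9680 - 6741) = 10852/(-16421) = 10852*(-1/16421) = -10852/16421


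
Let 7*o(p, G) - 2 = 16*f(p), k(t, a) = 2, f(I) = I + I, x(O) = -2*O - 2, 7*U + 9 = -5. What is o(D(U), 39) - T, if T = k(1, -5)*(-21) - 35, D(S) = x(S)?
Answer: 605/7 ≈ 86.429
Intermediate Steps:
U = -2 (U = -9/7 + (⅐)*(-5) = -9/7 - 5/7 = -2)
x(O) = -2 - 2*O
D(S) = -2 - 2*S
f(I) = 2*I
T = -77 (T = 2*(-21) - 35 = -42 - 35 = -77)
o(p, G) = 2/7 + 32*p/7 (o(p, G) = 2/7 + (16*(2*p))/7 = 2/7 + (32*p)/7 = 2/7 + 32*p/7)
o(D(U), 39) - T = (2/7 + 32*(-2 - 2*(-2))/7) - 1*(-77) = (2/7 + 32*(-2 + 4)/7) + 77 = (2/7 + (32/7)*2) + 77 = (2/7 + 64/7) + 77 = 66/7 + 77 = 605/7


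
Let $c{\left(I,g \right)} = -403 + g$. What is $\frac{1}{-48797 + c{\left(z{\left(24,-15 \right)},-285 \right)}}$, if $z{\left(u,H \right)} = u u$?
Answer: $- \frac{1}{49485} \approx -2.0208 \cdot 10^{-5}$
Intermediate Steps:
$z{\left(u,H \right)} = u^{2}$
$\frac{1}{-48797 + c{\left(z{\left(24,-15 \right)},-285 \right)}} = \frac{1}{-48797 - 688} = \frac{1}{-49485} = - \frac{1}{49485}$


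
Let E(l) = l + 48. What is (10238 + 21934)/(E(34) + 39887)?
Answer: 10724/13323 ≈ 0.80492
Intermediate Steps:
E(l) = 48 + l
(10238 + 21934)/(E(34) + 39887) = (10238 + 21934)/((48 + 34) + 39887) = 32172/(82 + 39887) = 32172/39969 = 32172*(1/39969) = 10724/13323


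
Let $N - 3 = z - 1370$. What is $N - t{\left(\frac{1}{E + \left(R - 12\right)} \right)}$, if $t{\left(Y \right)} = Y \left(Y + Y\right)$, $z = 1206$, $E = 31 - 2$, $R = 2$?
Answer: $- \frac{58123}{361} \approx -161.01$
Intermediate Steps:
$E = 29$
$t{\left(Y \right)} = 2 Y^{2}$ ($t{\left(Y \right)} = Y 2 Y = 2 Y^{2}$)
$N = -161$ ($N = 3 + \left(1206 - 1370\right) = 3 - 164 = -161$)
$N - t{\left(\frac{1}{E + \left(R - 12\right)} \right)} = -161 - 2 \left(\frac{1}{29 + \left(2 - 12\right)}\right)^{2} = -161 - 2 \left(\frac{1}{29 - 10}\right)^{2} = -161 - 2 \left(\frac{1}{19}\right)^{2} = -161 - \frac{2}{361} = - \frac{58123}{361}$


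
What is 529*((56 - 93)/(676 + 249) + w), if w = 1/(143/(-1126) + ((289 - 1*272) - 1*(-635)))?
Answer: -373399411/18350225 ≈ -20.348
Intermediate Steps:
w = 1126/734009 (w = 1/(143*(-1/1126) + ((289 - 272) + 635)) = 1/(-143/1126 + (17 + 635)) = 1/(-143/1126 + 652) = 1/(734009/1126) = 1126/734009 ≈ 0.0015340)
529*((56 - 93)/(676 + 249) + w) = 529*((56 - 93)/(676 + 249) + 1126/734009) = 529*(-37/925 + 1126/734009) = 529*(-37*1/925 + 1126/734009) = 529*(-1/25 + 1126/734009) = 529*(-705859/18350225) = -373399411/18350225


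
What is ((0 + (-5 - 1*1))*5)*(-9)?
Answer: 270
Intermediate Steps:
((0 + (-5 - 1*1))*5)*(-9) = ((0 + (-5 - 1))*5)*(-9) = ((0 - 6)*5)*(-9) = -6*5*(-9) = -30*(-9) = 270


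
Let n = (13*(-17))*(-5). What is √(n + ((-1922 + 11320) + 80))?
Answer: √10583 ≈ 102.87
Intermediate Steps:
n = 1105 (n = -221*(-5) = 1105)
√(n + ((-1922 + 11320) + 80)) = √(1105 + ((-1922 + 11320) + 80)) = √(1105 + (9398 + 80)) = √(1105 + 9478) = √10583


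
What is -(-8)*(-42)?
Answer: -336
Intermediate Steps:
-(-8)*(-42) = -8*42 = -336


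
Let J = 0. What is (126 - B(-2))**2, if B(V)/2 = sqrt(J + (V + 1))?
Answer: 15872 - 504*I ≈ 15872.0 - 504.0*I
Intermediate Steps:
B(V) = 2*sqrt(1 + V) (B(V) = 2*sqrt(0 + (V + 1)) = 2*sqrt(0 + (1 + V)) = 2*sqrt(1 + V))
(126 - B(-2))**2 = (126 - 2*sqrt(1 - 2))**2 = (126 - 2*sqrt(-1))**2 = (126 - 2*I)**2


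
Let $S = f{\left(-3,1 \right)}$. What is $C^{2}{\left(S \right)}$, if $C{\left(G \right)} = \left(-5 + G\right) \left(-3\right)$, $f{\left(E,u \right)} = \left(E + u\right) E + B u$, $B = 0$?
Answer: $9$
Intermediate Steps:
$f{\left(E,u \right)} = E \left(E + u\right)$ ($f{\left(E,u \right)} = \left(E + u\right) E + 0 u = E \left(E + u\right) + 0 = E \left(E + u\right)$)
$S = 6$ ($S = - 3 \left(-3 + 1\right) = \left(-3\right) \left(-2\right) = 6$)
$C{\left(G \right)} = 15 - 3 G$
$C^{2}{\left(S \right)} = \left(15 - 18\right)^{2} = \left(-3\right)^{2} = 9$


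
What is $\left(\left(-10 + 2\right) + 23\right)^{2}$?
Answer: $225$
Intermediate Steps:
$\left(\left(-10 + 2\right) + 23\right)^{2} = \left(-8 + 23\right)^{2} = 15^{2} = 225$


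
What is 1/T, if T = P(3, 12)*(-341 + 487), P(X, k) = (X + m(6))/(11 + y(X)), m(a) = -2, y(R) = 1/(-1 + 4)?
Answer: 17/219 ≈ 0.077626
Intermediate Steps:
y(R) = 1/3
P(X, k) = -3/17 + 3*X/34 (P(X, k) = (X - 2)/(11 + 1/3) = (-2 + X)/(34/3) = (-2 + X)*(3/34) = -3/17 + 3*X/34)
T = 219/17 (T = (-3/17 + (3/34)*3)*(-341 + 487) = (-3/17 + 9/34)*146 = (3/34)*146 = 219/17 ≈ 12.882)
1/T = 1/(219/17) = 17/219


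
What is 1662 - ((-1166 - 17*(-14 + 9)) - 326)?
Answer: 3069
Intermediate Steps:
1662 - ((-1166 - 17*(-14 + 9)) - 326) = 1662 - ((-1166 - 17*(-5)) - 326) = 1662 - ((-1166 + 85) - 326) = 1662 - (-1081 - 326) = 1662 - 1*(-1407) = 1662 + 1407 = 3069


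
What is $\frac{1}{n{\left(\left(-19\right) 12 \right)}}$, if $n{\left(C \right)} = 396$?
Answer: $\frac{1}{396} \approx 0.0025253$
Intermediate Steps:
$\frac{1}{n{\left(\left(-19\right) 12 \right)}} = \frac{1}{396}$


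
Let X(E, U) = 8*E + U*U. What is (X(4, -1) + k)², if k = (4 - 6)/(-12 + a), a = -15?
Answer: 797449/729 ≈ 1093.9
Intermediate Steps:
X(E, U) = U² + 8*E (X(E, U) = 8*E + U² = U² + 8*E)
k = 2/27 (k = (4 - 6)/(-12 - 15) = -2/(-27) = -2*(-1/27) = 2/27 ≈ 0.074074)
(X(4, -1) + k)² = (((-1)² + 8*4) + 2/27)² = ((1 + 32) + 2/27)² = (33 + 2/27)² = (893/27)² = 797449/729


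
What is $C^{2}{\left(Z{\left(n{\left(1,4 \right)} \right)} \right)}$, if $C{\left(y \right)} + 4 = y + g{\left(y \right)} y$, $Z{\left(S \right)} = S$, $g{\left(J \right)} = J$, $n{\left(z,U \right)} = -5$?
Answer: $256$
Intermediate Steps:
$C{\left(y \right)} = -4 + y + y^{2}$ ($C{\left(y \right)} = -4 + \left(y + y y\right) = -4 + \left(y + y^{2}\right) = -4 + y + y^{2}$)
$C^{2}{\left(Z{\left(n{\left(1,4 \right)} \right)} \right)} = \left(-4 - 5 + \left(-5\right)^{2}\right)^{2} = \left(-4 - 5 + 25\right)^{2} = 16^{2} = 256$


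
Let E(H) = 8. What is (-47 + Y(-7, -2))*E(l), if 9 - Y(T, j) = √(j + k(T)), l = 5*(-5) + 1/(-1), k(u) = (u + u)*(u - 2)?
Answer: -304 - 16*√31 ≈ -393.08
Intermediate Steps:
k(u) = 2*u*(-2 + u) (k(u) = (2*u)*(-2 + u) = 2*u*(-2 + u))
l = -26 (l = -25 + 1*(-1) = -25 - 1 = -26)
Y(T, j) = 9 - √(j + 2*T*(-2 + T))
(-47 + Y(-7, -2))*E(l) = (-47 + (9 - √(-2 + 2*(-7)*(-2 - 7))))*8 = (-47 + (9 - √(-2 + 2*(-7)*(-9))))*8 = (-47 + (9 - √(-2 + 126)))*8 = (-47 + (9 - √124))*8 = (-47 + (9 - 2*√31))*8 = (-38 - 2*√31)*8 = -304 - 16*√31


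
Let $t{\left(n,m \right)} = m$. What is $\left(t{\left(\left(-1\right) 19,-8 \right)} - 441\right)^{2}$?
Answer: $201601$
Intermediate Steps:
$\left(t{\left(\left(-1\right) 19,-8 \right)} - 441\right)^{2} = \left(-8 - 441\right)^{2} = \left(-449\right)^{2} = 201601$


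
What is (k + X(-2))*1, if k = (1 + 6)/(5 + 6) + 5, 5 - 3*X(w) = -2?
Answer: 263/33 ≈ 7.9697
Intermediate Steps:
X(w) = 7/3 (X(w) = 5/3 - ⅓*(-2) = 5/3 + ⅔ = 7/3)
k = 62/11 (k = 7/11 + 5 = 62/11 ≈ 5.6364)
(k + X(-2))*1 = (62/11 + 7/3)*1 = (263/33)*1 = 263/33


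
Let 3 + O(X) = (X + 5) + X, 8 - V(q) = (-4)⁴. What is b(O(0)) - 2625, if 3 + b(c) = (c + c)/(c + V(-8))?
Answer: -323246/123 ≈ -2628.0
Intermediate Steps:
V(q) = -248 (V(q) = 8 - 1*(-4)⁴ = 8 - 1*256 = 8 - 256 = -248)
O(X) = 2 + 2*X (O(X) = -3 + ((X + 5) + X) = -3 + ((5 + X) + X) = -3 + (5 + 2*X) = 2 + 2*X)
b(c) = -3 + 2*c/(-248 + c) (b(c) = -3 + (c + c)/(c - 248) = -3 + (2*c)/(-248 + c) = -3 + 2*c/(-248 + c))
b(O(0)) - 2625 = (744 - (2 + 2*0))/(-248 + (2 + 2*0)) - 2625 = (744 - (2 + 0))/(-248 + (2 + 0)) - 2625 = (744 - 1*2)/(-248 + 2) - 2625 = (744 - 2)/(-246) - 2625 = -1/246*742 - 2625 = -371/123 - 2625 = -323246/123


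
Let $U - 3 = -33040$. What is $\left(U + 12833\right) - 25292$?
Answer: $-45496$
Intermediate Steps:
$U = -33037$ ($U = 3 - 33040 = -33037$)
$\left(U + 12833\right) - 25292 = \left(-33037 + 12833\right) - 25292 = -20204 - 25292 = -45496$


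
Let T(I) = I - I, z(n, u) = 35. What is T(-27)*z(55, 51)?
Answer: 0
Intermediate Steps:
T(I) = 0
T(-27)*z(55, 51) = 0*35 = 0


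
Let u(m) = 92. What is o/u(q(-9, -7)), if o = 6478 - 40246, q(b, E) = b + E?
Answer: -8442/23 ≈ -367.04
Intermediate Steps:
q(b, E) = E + b
o = -33768
o/u(q(-9, -7)) = -33768/92 = -33768*1/92 = -8442/23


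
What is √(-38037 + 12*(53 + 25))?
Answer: I*√37101 ≈ 192.62*I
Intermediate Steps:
√(-38037 + 12*(53 + 25)) = √(-38037 + 12*78) = √(-38037 + 936) = √(-37101) = I*√37101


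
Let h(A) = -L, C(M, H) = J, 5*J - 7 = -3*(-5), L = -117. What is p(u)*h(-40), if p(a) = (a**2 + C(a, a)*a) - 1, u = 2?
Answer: 6903/5 ≈ 1380.6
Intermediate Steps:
J = 22/5 (J = 7/5 + (-3*(-5))/5 = 7/5 + (1/5)*15 = 7/5 + 3 = 22/5 ≈ 4.4000)
C(M, H) = 22/5
p(a) = -1 + a**2 + 22*a/5 (p(a) = (a**2 + 22*a/5) - 1 = -1 + a**2 + 22*a/5)
h(A) = 117 (h(A) = -1*(-117) = 117)
p(u)*h(-40) = (-1 + 2**2 + (22/5)*2)*117 = (-1 + 4 + 44/5)*117 = (59/5)*117 = 6903/5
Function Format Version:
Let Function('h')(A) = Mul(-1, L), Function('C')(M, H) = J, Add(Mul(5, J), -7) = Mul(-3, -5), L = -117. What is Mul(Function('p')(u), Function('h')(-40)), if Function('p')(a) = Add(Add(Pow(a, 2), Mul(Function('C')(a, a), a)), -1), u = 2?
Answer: Rational(6903, 5) ≈ 1380.6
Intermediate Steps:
J = Rational(22, 5) (J = Add(Rational(7, 5), Mul(Rational(1, 5), Mul(-3, -5))) = Add(Rational(7, 5), Mul(Rational(1, 5), 15)) = Add(Rational(7, 5), 3) = Rational(22, 5) ≈ 4.4000)
Function('C')(M, H) = Rational(22, 5)
Function('p')(a) = Add(-1, Pow(a, 2), Mul(Rational(22, 5), a)) (Function('p')(a) = Add(Add(Pow(a, 2), Mul(Rational(22, 5), a)), -1) = Add(-1, Pow(a, 2), Mul(Rational(22, 5), a)))
Function('h')(A) = 117 (Function('h')(A) = Mul(-1, -117) = 117)
Mul(Function('p')(u), Function('h')(-40)) = Mul(Add(-1, Pow(2, 2), Mul(Rational(22, 5), 2)), 117) = Mul(Add(-1, 4, Rational(44, 5)), 117) = Mul(Rational(59, 5), 117) = Rational(6903, 5)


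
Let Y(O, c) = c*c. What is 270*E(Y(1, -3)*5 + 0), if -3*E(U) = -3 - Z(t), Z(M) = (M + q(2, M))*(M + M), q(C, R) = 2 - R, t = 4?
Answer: 1710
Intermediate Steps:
Y(O, c) = c²
Z(M) = 4*M (Z(M) = (M + (2 - M))*(M + M) = 2*(2*M) = 4*M)
E(U) = 19/3 (E(U) = -(-3 - 4*4)/3 = -(-3 - 1*16)/3 = -(-3 - 16)/3 = -⅓*(-19) = 19/3)
270*E(Y(1, -3)*5 + 0) = 270*(19/3) = 1710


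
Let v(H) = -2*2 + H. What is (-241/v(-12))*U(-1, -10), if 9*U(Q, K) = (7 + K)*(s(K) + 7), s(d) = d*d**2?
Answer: 79771/16 ≈ 4985.7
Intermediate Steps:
s(d) = d**3
v(H) = -4 + H
U(Q, K) = (7 + K)*(7 + K**3)/9 (U(Q, K) = ((7 + K)*(K**3 + 7))/9 = ((7 + K)*(7 + K**3))/9 = (7 + K)*(7 + K**3)/9)
(-241/v(-12))*U(-1, -10) = (-241/(-4 - 12))*(49/9 + (1/9)*(-10)**4 + (7/9)*(-10) + (7/9)*(-10)**3) = (-241/(-16))*(49/9 + (1/9)*10000 - 70/9 + (7/9)*(-1000)) = (-241*(-1/16))*(49/9 + 10000/9 - 70/9 - 7000/9) = (241/16)*331 = 79771/16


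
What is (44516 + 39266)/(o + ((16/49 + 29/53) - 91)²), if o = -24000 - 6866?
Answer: -282530037419/76694890415 ≈ -3.6838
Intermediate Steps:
o = -30866
(44516 + 39266)/(o + ((16/49 + 29/53) - 91)²) = (44516 + 39266)/(-30866 + ((16/49 + 29/53) - 91)²) = 83782/(-30866 + ((16*(1/49) + 29*(1/53)) - 91)²) = 83782/(-30866 + ((16/49 + 29/53) - 91)²) = 83782/(-30866 + (2269/2597 - 91)²) = 83782/(-30866 + (-234058/2597)²) = 83782/(-30866 + 54783147364/6744409) = 83782/(-153389780830/6744409) = 83782*(-6744409/153389780830) = -282530037419/76694890415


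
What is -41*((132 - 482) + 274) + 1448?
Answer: 4564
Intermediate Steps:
-41*((132 - 482) + 274) + 1448 = -41*(-350 + 274) + 1448 = -41*(-76) + 1448 = 3116 + 1448 = 4564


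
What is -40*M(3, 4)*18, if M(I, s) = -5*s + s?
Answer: 11520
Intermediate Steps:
M(I, s) = -4*s
-40*M(3, 4)*18 = -(-160)*4*18 = -40*(-16)*18 = 640*18 = 11520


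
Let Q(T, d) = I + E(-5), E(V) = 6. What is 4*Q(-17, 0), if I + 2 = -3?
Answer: 4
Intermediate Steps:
I = -5 (I = -2 - 3 = -5)
Q(T, d) = 1 (Q(T, d) = -5 + 6 = 1)
4*Q(-17, 0) = 4*1 = 4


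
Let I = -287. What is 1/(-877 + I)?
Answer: -1/1164 ≈ -0.00085911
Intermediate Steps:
1/(-877 + I) = 1/(-877 - 287) = 1/(-1164) = -1/1164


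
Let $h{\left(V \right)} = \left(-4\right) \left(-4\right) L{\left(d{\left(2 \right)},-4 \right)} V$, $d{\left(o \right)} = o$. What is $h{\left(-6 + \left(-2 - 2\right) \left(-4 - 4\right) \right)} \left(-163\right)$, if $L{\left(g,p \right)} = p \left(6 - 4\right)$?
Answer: $542464$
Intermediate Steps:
$L{\left(g,p \right)} = 2 p$ ($L{\left(g,p \right)} = p 2 = 2 p$)
$h{\left(V \right)} = - 128 V$ ($h{\left(V \right)} = \left(-4\right) \left(-4\right) 2 \left(-4\right) V = 16 \left(-8\right) V = - 128 V$)
$h{\left(-6 + \left(-2 - 2\right) \left(-4 - 4\right) \right)} \left(-163\right) = - 128 \left(-6 + \left(-2 - 2\right) \left(-4 - 4\right)\right) \left(-163\right) = - 128 \left(-6 - -32\right) \left(-163\right) = - 128 \left(-6 + 32\right) \left(-163\right) = \left(-128\right) 26 \left(-163\right) = \left(-3328\right) \left(-163\right) = 542464$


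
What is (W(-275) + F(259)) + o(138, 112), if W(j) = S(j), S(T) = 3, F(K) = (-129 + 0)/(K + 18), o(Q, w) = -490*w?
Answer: -15201058/277 ≈ -54877.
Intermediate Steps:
F(K) = -129/(18 + K)
W(j) = 3
(W(-275) + F(259)) + o(138, 112) = (3 - 129/(18 + 259)) - 490*112 = (3 - 129/277) - 54880 = 702/277 - 54880 = -15201058/277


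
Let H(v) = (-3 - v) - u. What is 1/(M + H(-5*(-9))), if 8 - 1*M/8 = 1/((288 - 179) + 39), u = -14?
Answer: 37/1108 ≈ 0.033394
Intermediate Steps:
H(v) = 11 - v (H(v) = (-3 - v) - 1*(-14) = (-3 - v) + 14 = 11 - v)
M = 2366/37 (M = 64 - 8/((288 - 179) + 39) = 64 - 8/(109 + 39) = 64 - 8/148 = 64 - 8*1/148 = 64 - 2/37 = 2366/37 ≈ 63.946)
1/(M + H(-5*(-9))) = 1/(2366/37 + (11 - (-5)*(-9))) = 1/(2366/37 + (11 - 1*45)) = 1/(2366/37 + (11 - 45)) = 1/(2366/37 - 34) = 1/(1108/37) = 37/1108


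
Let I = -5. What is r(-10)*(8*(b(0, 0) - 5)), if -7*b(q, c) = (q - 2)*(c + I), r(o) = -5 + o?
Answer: 5400/7 ≈ 771.43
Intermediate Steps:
b(q, c) = -(-5 + c)*(-2 + q)/7 (b(q, c) = -(q - 2)*(c - 5)/7 = -(-2 + q)*(-5 + c)/7 = -(-5 + c)*(-2 + q)/7)
r(-10)*(8*(b(0, 0) - 5)) = (-5 - 10)*(8*((-10/7 + (2/7)*0 + (5/7)*0 - ⅐*0*0) - 5)) = -120*((-10/7 + 0 + 0 + 0) - 5) = -120*(-10/7 - 5) = -120*(-45)/7 = -15*(-360/7) = 5400/7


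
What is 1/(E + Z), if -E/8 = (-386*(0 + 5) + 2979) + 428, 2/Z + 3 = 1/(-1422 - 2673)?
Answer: -6143/72589783 ≈ -8.4626e-5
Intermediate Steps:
Z = -4095/6143 (Z = 2/(-3 + 1/(-1422 - 2673)) = 2/(-3 + 1/(-4095)) = 2/(-3 - 1/4095) = 2/(-12286/4095) = 2*(-4095/12286) = -4095/6143 ≈ -0.66661)
E = -11816 (E = -8*((-386*(0 + 5) + 2979) + 428) = -8*((-386*5 + 2979) + 428) = -8*((-1930 + 2979) + 428) = -8*(1049 + 428) = -8*1477 = -11816)
1/(E + Z) = 1/(-11816 - 4095/6143) = 1/(-72589783/6143) = -6143/72589783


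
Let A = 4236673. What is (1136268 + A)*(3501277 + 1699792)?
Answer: 27945036873929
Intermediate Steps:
(1136268 + A)*(3501277 + 1699792) = (1136268 + 4236673)*(3501277 + 1699792) = 5372941*5201069 = 27945036873929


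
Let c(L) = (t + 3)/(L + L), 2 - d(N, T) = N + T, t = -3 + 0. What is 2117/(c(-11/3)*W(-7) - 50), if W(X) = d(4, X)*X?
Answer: -2117/50 ≈ -42.340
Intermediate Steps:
t = -3
d(N, T) = 2 - N - T (d(N, T) = 2 - (N + T) = 2 + (-N - T) = 2 - N - T)
c(L) = 0 (c(L) = (-3 + 3)/(L + L) = 0/((2*L)) = 0*(1/(2*L)) = 0)
W(X) = X*(-2 - X) (W(X) = (2 - 1*4 - X)*X = (2 - 4 - X)*X = (-2 - X)*X = X*(-2 - X))
2117/(c(-11/3)*W(-7) - 50) = 2117/(0*(-1*(-7)*(2 - 7)) - 50) = 2117/(0*(-1*(-7)*(-5)) - 50) = 2117/(0*(-35) - 50) = 2117/(0 - 50) = 2117/(-50) = 2117*(-1/50) = -2117/50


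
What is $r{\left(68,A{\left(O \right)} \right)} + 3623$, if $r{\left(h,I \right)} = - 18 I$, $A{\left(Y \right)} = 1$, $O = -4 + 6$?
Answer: $3605$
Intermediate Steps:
$O = 2$
$r{\left(68,A{\left(O \right)} \right)} + 3623 = \left(-18\right) 1 + 3623 = -18 + 3623 = 3605$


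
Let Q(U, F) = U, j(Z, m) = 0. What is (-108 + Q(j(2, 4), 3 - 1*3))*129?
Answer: -13932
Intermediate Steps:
(-108 + Q(j(2, 4), 3 - 1*3))*129 = (-108 + 0)*129 = -108*129 = -13932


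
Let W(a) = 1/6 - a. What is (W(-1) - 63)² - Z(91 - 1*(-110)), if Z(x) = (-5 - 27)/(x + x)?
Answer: 9222139/2412 ≈ 3823.4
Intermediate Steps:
W(a) = ⅙ - a
Z(x) = -16/x (Z(x) = -32*1/(2*x) = -16/x)
(W(-1) - 63)² - Z(91 - 1*(-110)) = ((⅙ - 1*(-1)) - 63)² - (-16)/(91 - 1*(-110)) = ((⅙ + 1) - 63)² - (-16)/(91 + 110) = (7/6 - 63)² - (-16)/201 = (-371/6)² - (-16)/201 = 137641/36 - 1*(-16/201) = 137641/36 + 16/201 = 9222139/2412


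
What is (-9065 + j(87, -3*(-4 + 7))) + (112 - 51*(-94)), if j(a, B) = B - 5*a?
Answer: -4603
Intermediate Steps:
(-9065 + j(87, -3*(-4 + 7))) + (112 - 51*(-94)) = (-9065 + (-3*(-4 + 7) - 5*87)) + (112 - 51*(-94)) = (-9065 + (-3*3 - 435)) + (112 + 4794) = (-9065 + (-9 - 435)) + 4906 = (-9065 - 444) + 4906 = -9509 + 4906 = -4603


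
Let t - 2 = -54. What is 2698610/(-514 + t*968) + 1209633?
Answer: 6150713944/5085 ≈ 1.2096e+6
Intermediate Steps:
t = -52 (t = 2 - 54 = -52)
2698610/(-514 + t*968) + 1209633 = 2698610/(-514 - 52*968) + 1209633 = 2698610/(-514 - 50336) + 1209633 = 2698610/(-50850) + 1209633 = 2698610*(-1/50850) + 1209633 = -269861/5085 + 1209633 = 6150713944/5085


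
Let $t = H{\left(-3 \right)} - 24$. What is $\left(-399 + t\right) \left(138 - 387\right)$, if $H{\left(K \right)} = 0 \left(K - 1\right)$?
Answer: $105327$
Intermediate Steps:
$H{\left(K \right)} = 0$ ($H{\left(K \right)} = 0 \left(-1 + K\right) = 0$)
$t = -24$ ($t = 0 - 24 = -24$)
$\left(-399 + t\right) \left(138 - 387\right) = \left(-399 - 24\right) \left(138 - 387\right) = \left(-423\right) \left(-249\right) = 105327$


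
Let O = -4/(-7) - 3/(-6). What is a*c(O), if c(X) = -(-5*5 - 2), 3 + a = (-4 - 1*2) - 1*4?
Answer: -351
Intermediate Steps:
a = -13 (a = -3 + ((-4 - 1*2) - 1*4) = -3 + ((-4 - 2) - 4) = -3 + (-6 - 4) = -3 - 10 = -13)
O = 15/14 (O = -4*(-1/7) - 3*(-1/6) = 4/7 + 1/2 = 15/14 ≈ 1.0714)
c(X) = 27 (c(X) = -(-25 - 2) = -1*(-27) = 27)
a*c(O) = -13*27 = -351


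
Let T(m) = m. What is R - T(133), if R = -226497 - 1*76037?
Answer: -302667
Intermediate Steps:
R = -302534 (R = -226497 - 76037 = -302534)
R - T(133) = -302534 - 1*133 = -302534 - 133 = -302667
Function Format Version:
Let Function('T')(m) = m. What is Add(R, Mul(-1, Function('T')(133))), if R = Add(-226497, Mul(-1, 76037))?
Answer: -302667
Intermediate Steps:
R = -302534 (R = Add(-226497, -76037) = -302534)
Add(R, Mul(-1, Function('T')(133))) = Add(-302534, Mul(-1, 133)) = Add(-302534, -133) = -302667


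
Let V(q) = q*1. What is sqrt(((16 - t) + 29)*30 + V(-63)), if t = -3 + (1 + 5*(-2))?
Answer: 3*sqrt(183) ≈ 40.583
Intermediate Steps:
V(q) = q
t = -12 (t = -3 + (1 - 10) = -3 - 9 = -12)
sqrt(((16 - t) + 29)*30 + V(-63)) = sqrt(((16 - 1*(-12)) + 29)*30 - 63) = sqrt(((16 + 12) + 29)*30 - 63) = sqrt((28 + 29)*30 - 63) = sqrt(57*30 - 63) = sqrt(1710 - 63) = sqrt(1647) = 3*sqrt(183)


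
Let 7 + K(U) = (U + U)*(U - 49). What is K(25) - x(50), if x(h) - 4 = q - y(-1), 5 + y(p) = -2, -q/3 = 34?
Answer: -1116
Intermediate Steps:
q = -102 (q = -3*34 = -102)
y(p) = -7 (y(p) = -5 - 2 = -7)
K(U) = -7 + 2*U*(-49 + U) (K(U) = -7 + (U + U)*(U - 49) = -7 + (2*U)*(-49 + U) = -7 + 2*U*(-49 + U))
x(h) = -91 (x(h) = 4 + (-102 - 1*(-7)) = 4 + (-102 + 7) = 4 - 95 = -91)
K(25) - x(50) = (-7 - 98*25 + 2*25²) - 1*(-91) = (-7 - 2450 + 2*625) + 91 = (-7 - 2450 + 1250) + 91 = -1207 + 91 = -1116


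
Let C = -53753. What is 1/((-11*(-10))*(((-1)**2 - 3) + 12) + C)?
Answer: -1/52653 ≈ -1.8992e-5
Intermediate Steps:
1/((-11*(-10))*(((-1)**2 - 3) + 12) + C) = 1/((-11*(-10))*(((-1)**2 - 3) + 12) - 53753) = 1/(110*((1 - 3) + 12) - 53753) = 1/(110*(-2 + 12) - 53753) = 1/(110*10 - 53753) = 1/(1100 - 53753) = 1/(-52653) = -1/52653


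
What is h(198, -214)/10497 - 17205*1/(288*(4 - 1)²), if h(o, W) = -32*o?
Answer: -21891533/3023136 ≈ -7.2413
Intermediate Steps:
h(198, -214)/10497 - 17205*1/(288*(4 - 1)²) = -32*198/10497 - 17205*1/(288*(4 - 1)²) = -6336*1/10497 - 17205/(3²*288) = -2112/3499 - 17205/(9*288) = -2112/3499 - 17205/2592 = -2112/3499 - 17205*1/2592 = -2112/3499 - 5735/864 = -21891533/3023136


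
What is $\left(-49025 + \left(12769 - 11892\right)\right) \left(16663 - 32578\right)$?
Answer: $766275420$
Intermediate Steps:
$\left(-49025 + \left(12769 - 11892\right)\right) \left(16663 - 32578\right) = \left(-49025 + \left(12769 - 11892\right)\right) \left(-15915\right) = \left(-49025 + 877\right) \left(-15915\right) = \left(-48148\right) \left(-15915\right) = 766275420$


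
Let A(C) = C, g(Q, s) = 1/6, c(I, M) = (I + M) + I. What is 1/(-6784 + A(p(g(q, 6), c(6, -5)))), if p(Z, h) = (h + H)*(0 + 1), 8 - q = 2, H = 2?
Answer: -1/6775 ≈ -0.00014760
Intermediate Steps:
c(I, M) = M + 2*I
q = 6 (q = 8 - 1*2 = 8 - 2 = 6)
g(Q, s) = 1/6
p(Z, h) = 2 + h (p(Z, h) = (h + 2)*(0 + 1) = (2 + h)*1 = 2 + h)
1/(-6784 + A(p(g(q, 6), c(6, -5)))) = 1/(-6784 + (2 + (-5 + 2*6))) = 1/(-6784 + (2 + (-5 + 12))) = 1/(-6784 + (2 + 7)) = 1/(-6784 + 9) = 1/(-6775) = -1/6775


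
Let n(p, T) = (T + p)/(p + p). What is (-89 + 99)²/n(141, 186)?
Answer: 9400/109 ≈ 86.239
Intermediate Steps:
n(p, T) = (T + p)/(2*p) (n(p, T) = (T + p)/((2*p)) = (T + p)*(1/(2*p)) = (T + p)/(2*p))
(-89 + 99)²/n(141, 186) = (-89 + 99)²/(((½)*(186 + 141)/141)) = 10²/(((½)*(1/141)*327)) = 100/(109/94) = 100*(94/109) = 9400/109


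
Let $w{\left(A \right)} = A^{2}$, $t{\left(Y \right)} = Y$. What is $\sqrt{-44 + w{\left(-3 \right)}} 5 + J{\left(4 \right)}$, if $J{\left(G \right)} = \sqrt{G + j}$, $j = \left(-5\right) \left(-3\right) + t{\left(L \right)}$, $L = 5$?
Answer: $2 \sqrt{6} + 5 i \sqrt{35} \approx 4.899 + 29.58 i$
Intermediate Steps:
$j = 20$ ($j = \left(-5\right) \left(-3\right) + 5 = 15 + 5 = 20$)
$J{\left(G \right)} = \sqrt{20 + G}$ ($J{\left(G \right)} = \sqrt{G + 20} = \sqrt{20 + G}$)
$\sqrt{-44 + w{\left(-3 \right)}} 5 + J{\left(4 \right)} = \sqrt{-44 + \left(-3\right)^{2}} \cdot 5 + \sqrt{20 + 4} = \sqrt{-44 + 9} \cdot 5 + \sqrt{24} = \sqrt{-35} \cdot 5 + 2 \sqrt{6} = i \sqrt{35} \cdot 5 + 2 \sqrt{6} = 5 i \sqrt{35} + 2 \sqrt{6} = 2 \sqrt{6} + 5 i \sqrt{35}$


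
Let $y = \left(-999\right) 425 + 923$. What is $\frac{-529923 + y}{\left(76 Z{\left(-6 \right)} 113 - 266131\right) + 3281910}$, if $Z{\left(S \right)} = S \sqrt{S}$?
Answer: $- \frac{575154291985}{1822170757109} - \frac{9827162520 i \sqrt{6}}{1822170757109} \approx -0.31564 - 0.01321 i$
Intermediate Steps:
$Z{\left(S \right)} = S^{\frac{3}{2}}$
$y = -423652$ ($y = -424575 + 923 = -423652$)
$\frac{-529923 + y}{\left(76 Z{\left(-6 \right)} 113 - 266131\right) + 3281910} = \frac{-529923 - 423652}{\left(76 \left(-6\right)^{\frac{3}{2}} \cdot 113 - 266131\right) + 3281910} = - \frac{953575}{\left(76 \left(- 6 i \sqrt{6}\right) 113 - 266131\right) + 3281910} = - \frac{953575}{\left(- 456 i \sqrt{6} \cdot 113 - 266131\right) + 3281910} = - \frac{953575}{\left(- 51528 i \sqrt{6} - 266131\right) + 3281910} = - \frac{953575}{\left(-266131 - 51528 i \sqrt{6}\right) + 3281910} = - \frac{953575}{3015779 - 51528 i \sqrt{6}}$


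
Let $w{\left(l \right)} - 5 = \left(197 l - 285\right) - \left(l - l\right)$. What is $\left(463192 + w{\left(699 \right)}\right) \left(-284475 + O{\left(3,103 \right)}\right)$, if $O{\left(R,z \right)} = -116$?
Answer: $-170929623465$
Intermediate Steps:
$w{\left(l \right)} = -280 + 197 l$ ($w{\left(l \right)} = 5 + \left(\left(197 l - 285\right) - \left(l - l\right)\right) = 5 + \left(\left(-285 + 197 l\right) - 0\right) = 5 + \left(\left(-285 + 197 l\right) + 0\right) = 5 + \left(-285 + 197 l\right) = -280 + 197 l$)
$\left(463192 + w{\left(699 \right)}\right) \left(-284475 + O{\left(3,103 \right)}\right) = \left(463192 + \left(-280 + 197 \cdot 699\right)\right) \left(-284475 - 116\right) = \left(463192 + \left(-280 + 137703\right)\right) \left(-284591\right) = \left(463192 + 137423\right) \left(-284591\right) = 600615 \left(-284591\right) = -170929623465$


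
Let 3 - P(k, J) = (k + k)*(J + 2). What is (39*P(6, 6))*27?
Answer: -97929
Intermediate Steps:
P(k, J) = 3 - 2*k*(2 + J) (P(k, J) = 3 - (k + k)*(J + 2) = 3 - 2*k*(2 + J))
(39*P(6, 6))*27 = (39*(3 - 4*6 - 2*6*6))*27 = (39*(3 - 24 - 72))*27 = (39*(-93))*27 = -3627*27 = -97929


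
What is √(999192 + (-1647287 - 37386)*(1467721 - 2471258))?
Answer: √1690632687593 ≈ 1.3002e+6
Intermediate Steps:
√(999192 + (-1647287 - 37386)*(1467721 - 2471258)) = √(999192 - 1684673*(-1003537)) = √(999192 + 1690631688401) = √1690632687593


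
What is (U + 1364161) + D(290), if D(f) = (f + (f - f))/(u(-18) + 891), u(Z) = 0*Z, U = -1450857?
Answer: -77245846/891 ≈ -86696.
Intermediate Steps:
u(Z) = 0
D(f) = f/891 (D(f) = (f + (f - f))/(0 + 891) = (f + 0)/891 = f*(1/891) = f/891)
(U + 1364161) + D(290) = (-1450857 + 1364161) + (1/891)*290 = -86696 + 290/891 = -77245846/891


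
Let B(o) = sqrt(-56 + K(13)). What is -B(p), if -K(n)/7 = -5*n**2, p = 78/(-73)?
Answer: -3*sqrt(651) ≈ -76.544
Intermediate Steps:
p = -78/73 (p = 78*(-1/73) = -78/73 ≈ -1.0685)
K(n) = 35*n**2 (K(n) = -(-35)*n**2 = 35*n**2)
B(o) = 3*sqrt(651) (B(o) = sqrt(-56 + 35*13**2) = sqrt(-56 + 35*169) = sqrt(-56 + 5915) = sqrt(5859) = 3*sqrt(651))
-B(p) = -3*sqrt(651)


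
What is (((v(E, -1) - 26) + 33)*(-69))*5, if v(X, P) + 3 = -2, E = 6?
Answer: -690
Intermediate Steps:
v(X, P) = -5 (v(X, P) = -3 - 2 = -5)
(((v(E, -1) - 26) + 33)*(-69))*5 = (((-5 - 26) + 33)*(-69))*5 = ((-31 + 33)*(-69))*5 = (2*(-69))*5 = -138*5 = -690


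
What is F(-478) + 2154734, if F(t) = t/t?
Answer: 2154735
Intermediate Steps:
F(t) = 1
F(-478) + 2154734 = 1 + 2154734 = 2154735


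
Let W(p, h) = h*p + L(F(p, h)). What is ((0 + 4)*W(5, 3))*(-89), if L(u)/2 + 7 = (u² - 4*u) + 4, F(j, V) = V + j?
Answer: -25988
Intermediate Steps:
L(u) = -6 - 8*u + 2*u² (L(u) = -14 + 2*((u² - 4*u) + 4) = -14 + 2*(4 + u² - 4*u) = -14 + (8 - 8*u + 2*u²) = -6 - 8*u + 2*u²)
W(p, h) = -6 - 8*h - 8*p + 2*(h + p)² + h*p (W(p, h) = h*p + (-6 - 8*(h + p) + 2*(h + p)²) = h*p + (-6 + (-8*h - 8*p) + 2*(h + p)²) = h*p + (-6 - 8*h - 8*p + 2*(h + p)²) = -6 - 8*h - 8*p + 2*(h + p)² + h*p)
((0 + 4)*W(5, 3))*(-89) = ((0 + 4)*(-6 - 8*3 - 8*5 + 2*(3 + 5)² + 3*5))*(-89) = (4*(-6 - 24 - 40 + 2*8² + 15))*(-89) = (4*(-6 - 24 - 40 + 2*64 + 15))*(-89) = (4*(-6 - 24 - 40 + 128 + 15))*(-89) = (4*73)*(-89) = 292*(-89) = -25988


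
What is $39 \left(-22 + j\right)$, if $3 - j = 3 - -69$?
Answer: $-3549$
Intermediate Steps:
$j = -69$ ($j = 3 - \left(3 - -69\right) = 3 - \left(3 + 69\right) = 3 - 72 = -69$)
$39 \left(-22 + j\right) = 39 \left(-22 - 69\right) = 39 \left(-91\right) = -3549$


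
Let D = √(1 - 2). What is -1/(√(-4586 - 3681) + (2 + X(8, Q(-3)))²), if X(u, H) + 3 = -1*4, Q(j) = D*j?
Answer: I/(√8267 - 25*I) ≈ -0.0028115 + 0.010225*I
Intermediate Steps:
D = I (D = √(-1) = I ≈ 1.0*I)
Q(j) = I*j
X(u, H) = -7 (X(u, H) = -3 - 1*4 = -3 - 4 = -7)
-1/(√(-4586 - 3681) + (2 + X(8, Q(-3)))²) = -1/(√(-4586 - 3681) + (2 - 7)²) = -1/(√(-8267) + (-5)²) = -1/(I*√8267 + 25) = -1/(25 + I*√8267)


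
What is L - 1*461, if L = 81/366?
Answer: -56215/122 ≈ -460.78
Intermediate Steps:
L = 27/122 (L = 81*(1/366) = 27/122 ≈ 0.22131)
L - 1*461 = 27/122 - 1*461 = 27/122 - 461 = -56215/122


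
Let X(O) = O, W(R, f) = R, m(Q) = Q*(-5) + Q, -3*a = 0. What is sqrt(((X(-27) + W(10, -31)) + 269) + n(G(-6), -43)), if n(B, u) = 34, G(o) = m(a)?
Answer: sqrt(286) ≈ 16.912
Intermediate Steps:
a = 0 (a = -1/3*0 = 0)
m(Q) = -4*Q (m(Q) = -5*Q + Q = -4*Q)
G(o) = 0 (G(o) = -4*0 = 0)
sqrt(((X(-27) + W(10, -31)) + 269) + n(G(-6), -43)) = sqrt(((-27 + 10) + 269) + 34) = sqrt((-17 + 269) + 34) = sqrt(252 + 34) = sqrt(286)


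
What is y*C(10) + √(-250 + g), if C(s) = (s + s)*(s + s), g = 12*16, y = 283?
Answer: 113200 + I*√58 ≈ 1.132e+5 + 7.6158*I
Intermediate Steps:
g = 192
C(s) = 4*s² (C(s) = (2*s)*(2*s) = 4*s²)
y*C(10) + √(-250 + g) = 283*(4*10²) + √(-250 + 192) = 283*(4*100) + √(-58) = 283*400 + I*√58 = 113200 + I*√58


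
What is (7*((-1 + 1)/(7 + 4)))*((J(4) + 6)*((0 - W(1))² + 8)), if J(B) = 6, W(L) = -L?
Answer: 0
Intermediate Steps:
(7*((-1 + 1)/(7 + 4)))*((J(4) + 6)*((0 - W(1))² + 8)) = (7*((-1 + 1)/(7 + 4)))*((6 + 6)*((0 - (-1))² + 8)) = (7*(0/11))*(12*((0 - 1*(-1))² + 8)) = (7*(0*(1/11)))*(12*((0 + 1)² + 8)) = (7*0)*(12*(1² + 8)) = 0*(12*(1 + 8)) = 0*(12*9) = 0*108 = 0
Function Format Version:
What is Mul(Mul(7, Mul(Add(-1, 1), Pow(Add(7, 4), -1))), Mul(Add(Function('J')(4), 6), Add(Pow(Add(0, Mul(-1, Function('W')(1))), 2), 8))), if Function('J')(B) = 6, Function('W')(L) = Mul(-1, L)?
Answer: 0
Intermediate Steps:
Mul(Mul(7, Mul(Add(-1, 1), Pow(Add(7, 4), -1))), Mul(Add(Function('J')(4), 6), Add(Pow(Add(0, Mul(-1, Function('W')(1))), 2), 8))) = Mul(Mul(7, Mul(Add(-1, 1), Pow(Add(7, 4), -1))), Mul(Add(6, 6), Add(Pow(Add(0, Mul(-1, Mul(-1, 1))), 2), 8))) = Mul(Mul(7, Mul(0, Pow(11, -1))), Mul(12, Add(Pow(Add(0, Mul(-1, -1)), 2), 8))) = Mul(Mul(7, Mul(0, Rational(1, 11))), Mul(12, Add(Pow(Add(0, 1), 2), 8))) = Mul(Mul(7, 0), Mul(12, Add(Pow(1, 2), 8))) = Mul(0, Mul(12, Add(1, 8))) = Mul(0, Mul(12, 9)) = Mul(0, 108) = 0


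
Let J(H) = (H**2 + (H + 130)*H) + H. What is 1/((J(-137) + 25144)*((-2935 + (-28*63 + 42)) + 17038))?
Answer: 1/553864035 ≈ 1.8055e-9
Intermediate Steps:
J(H) = H + H**2 + H*(130 + H) (J(H) = (H**2 + (130 + H)*H) + H = (H**2 + H*(130 + H)) + H = H + H**2 + H*(130 + H))
1/((J(-137) + 25144)*((-2935 + (-28*63 + 42)) + 17038)) = 1/((-137*(131 + 2*(-137)) + 25144)*((-2935 + (-28*63 + 42)) + 17038)) = 1/((-137*(131 - 274) + 25144)*((-2935 + (-1764 + 42)) + 17038)) = 1/((-137*(-143) + 25144)*((-2935 - 1722) + 17038)) = 1/((19591 + 25144)*(-4657 + 17038)) = 1/(44735*12381) = 1/553864035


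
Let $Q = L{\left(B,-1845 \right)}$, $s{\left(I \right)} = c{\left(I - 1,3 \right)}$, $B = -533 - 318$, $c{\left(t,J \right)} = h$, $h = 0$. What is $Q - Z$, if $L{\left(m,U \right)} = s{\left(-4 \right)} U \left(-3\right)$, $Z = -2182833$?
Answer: $2182833$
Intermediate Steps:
$c{\left(t,J \right)} = 0$
$B = -851$
$s{\left(I \right)} = 0$
$L{\left(m,U \right)} = 0$ ($L{\left(m,U \right)} = 0 U \left(-3\right) = 0 \left(-3\right) = 0$)
$Q = 0$
$Q - Z = 0 - -2182833 = 0 + 2182833 = 2182833$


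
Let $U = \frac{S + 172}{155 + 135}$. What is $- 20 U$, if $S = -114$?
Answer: $-4$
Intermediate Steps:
$U = \frac{1}{5}$ ($U = \frac{-114 + 172}{155 + 135} = \frac{58}{290} = 58 \cdot \frac{1}{290} = \frac{1}{5} \approx 0.2$)
$- 20 U = \left(-20\right) \frac{1}{5} = -4$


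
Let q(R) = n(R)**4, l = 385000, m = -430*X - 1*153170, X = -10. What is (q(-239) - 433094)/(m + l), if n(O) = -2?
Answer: -216539/118065 ≈ -1.8341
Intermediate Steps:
m = -148870 (m = -430*(-10) - 1*153170 = 4300 - 153170 = -148870)
q(R) = 16 (q(R) = (-2)**4 = 16)
(q(-239) - 433094)/(m + l) = (16 - 433094)/(-148870 + 385000) = -433078/236130 = -433078*1/236130 = -216539/118065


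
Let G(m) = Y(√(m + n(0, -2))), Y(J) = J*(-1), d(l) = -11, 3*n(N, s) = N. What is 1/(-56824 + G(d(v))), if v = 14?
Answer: I/(√11 - 56824*I) ≈ -1.7598e-5 + 1.0271e-9*I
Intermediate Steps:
n(N, s) = N/3
Y(J) = -J
G(m) = -√m (G(m) = -√(m + (⅓)*0) = -√(m + 0) = -√m)
1/(-56824 + G(d(v))) = 1/(-56824 - √(-11)) = 1/(-56824 - I*√11)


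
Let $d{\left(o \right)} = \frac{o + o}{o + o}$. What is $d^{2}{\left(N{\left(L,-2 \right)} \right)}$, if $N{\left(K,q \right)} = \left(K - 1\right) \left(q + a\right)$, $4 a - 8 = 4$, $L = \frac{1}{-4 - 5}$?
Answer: $1$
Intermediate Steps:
$L = - \frac{1}{9}$ ($L = \frac{1}{-9} = - \frac{1}{9} \approx -0.11111$)
$a = 3$ ($a = 2 + \frac{1}{4} \cdot 4 = 2 + 1 = 3$)
$N{\left(K,q \right)} = \left(-1 + K\right) \left(3 + q\right)$ ($N{\left(K,q \right)} = \left(K - 1\right) \left(q + 3\right) = \left(-1 + K\right) \left(3 + q\right)$)
$d{\left(o \right)} = 1$ ($d{\left(o \right)} = \frac{2 o}{2 o} = 2 o \frac{1}{2 o} = 1$)
$d^{2}{\left(N{\left(L,-2 \right)} \right)} = 1^{2} = 1$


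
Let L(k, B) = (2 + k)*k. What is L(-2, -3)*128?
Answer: 0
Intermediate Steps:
L(k, B) = k*(2 + k)
L(-2, -3)*128 = -2*(2 - 2)*128 = -2*0*128 = 0*128 = 0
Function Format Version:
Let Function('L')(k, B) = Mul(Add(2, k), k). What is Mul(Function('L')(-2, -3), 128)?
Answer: 0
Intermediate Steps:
Function('L')(k, B) = Mul(k, Add(2, k))
Mul(Function('L')(-2, -3), 128) = Mul(Mul(-2, Add(2, -2)), 128) = Mul(Mul(-2, 0), 128) = Mul(0, 128) = 0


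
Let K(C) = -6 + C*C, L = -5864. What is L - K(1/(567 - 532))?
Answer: -7176051/1225 ≈ -5858.0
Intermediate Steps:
K(C) = -6 + C²
L - K(1/(567 - 532)) = -5864 - (-6 + (1/(567 - 532))²) = -5864 - (-6 + (1/35)²) = -5864 - (-6 + 1/1225) = -5864 - 1*(-7349/1225) = -5864 + 7349/1225 = -7176051/1225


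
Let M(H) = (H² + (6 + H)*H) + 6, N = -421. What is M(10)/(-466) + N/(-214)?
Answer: 69631/49862 ≈ 1.3965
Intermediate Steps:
M(H) = 6 + H² + H*(6 + H) (M(H) = (H² + H*(6 + H)) + 6 = 6 + H² + H*(6 + H))
M(10)/(-466) + N/(-214) = (6 + 2*10² + 6*10)/(-466) - 421/(-214) = (6 + 2*100 + 60)*(-1/466) - 421*(-1/214) = (6 + 200 + 60)*(-1/466) + 421/214 = 266*(-1/466) + 421/214 = -133/233 + 421/214 = 69631/49862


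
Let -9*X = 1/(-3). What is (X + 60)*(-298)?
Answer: -483058/27 ≈ -17891.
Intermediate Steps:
X = 1/27 (X = -⅑/(-3) = -⅑*(-⅓) = 1/27 ≈ 0.037037)
(X + 60)*(-298) = (1/27 + 60)*(-298) = (1621/27)*(-298) = -483058/27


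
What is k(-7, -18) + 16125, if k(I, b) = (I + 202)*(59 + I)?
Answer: 26265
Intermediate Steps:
k(I, b) = (59 + I)*(202 + I) (k(I, b) = (202 + I)*(59 + I) = (59 + I)*(202 + I))
k(-7, -18) + 16125 = (11918 + (-7)² + 261*(-7)) + 16125 = (11918 + 49 - 1827) + 16125 = 10140 + 16125 = 26265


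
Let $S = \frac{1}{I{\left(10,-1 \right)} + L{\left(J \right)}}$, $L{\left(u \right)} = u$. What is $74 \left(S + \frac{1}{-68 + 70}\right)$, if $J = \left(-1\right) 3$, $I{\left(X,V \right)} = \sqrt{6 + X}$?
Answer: $111$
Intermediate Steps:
$J = -3$
$S = 1$ ($S = \frac{1}{\sqrt{6 + 10} - 3} = \frac{1}{\sqrt{16} - 3} = \frac{1}{4 - 3} = 1^{-1} = 1$)
$74 \left(S + \frac{1}{-68 + 70}\right) = 74 \left(1 + \frac{1}{-68 + 70}\right) = 74 \left(1 + \frac{1}{2}\right) = 74 \cdot \frac{3}{2} = 111$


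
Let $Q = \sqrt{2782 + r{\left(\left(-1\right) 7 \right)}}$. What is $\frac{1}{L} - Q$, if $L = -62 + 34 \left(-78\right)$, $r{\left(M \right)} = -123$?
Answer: $- \frac{1}{2714} - \sqrt{2659} \approx -51.566$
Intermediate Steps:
$L = -2714$ ($L = -62 - 2652 = -2714$)
$Q = \sqrt{2659}$ ($Q = \sqrt{2782 - 123} = \sqrt{2659} \approx 51.565$)
$\frac{1}{L} - Q = \frac{1}{-2714} - \sqrt{2659} = - \frac{1}{2714} - \sqrt{2659}$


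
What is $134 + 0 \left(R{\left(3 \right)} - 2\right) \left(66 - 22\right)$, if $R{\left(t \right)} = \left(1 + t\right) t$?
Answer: $134$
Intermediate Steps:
$R{\left(t \right)} = t \left(1 + t\right)$
$134 + 0 \left(R{\left(3 \right)} - 2\right) \left(66 - 22\right) = 134 + 0 \left(3 \left(1 + 3\right) - 2\right) \left(66 - 22\right) = 134 + 0 \left(3 \cdot 4 - 2\right) \left(66 - 22\right) = 134 + 0 \left(12 - 2\right) 44 = 134 + 0 \cdot 10 \cdot 44 = 134 + 0 \cdot 44 = 134 + 0 = 134$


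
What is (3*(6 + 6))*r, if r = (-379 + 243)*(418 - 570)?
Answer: 744192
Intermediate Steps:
r = 20672 (r = -136*(-152) = 20672)
(3*(6 + 6))*r = (3*(6 + 6))*20672 = (3*12)*20672 = 36*20672 = 744192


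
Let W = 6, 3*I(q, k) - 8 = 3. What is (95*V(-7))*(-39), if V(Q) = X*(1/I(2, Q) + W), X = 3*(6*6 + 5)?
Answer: -31444335/11 ≈ -2.8586e+6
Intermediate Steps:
I(q, k) = 11/3 (I(q, k) = 8/3 + (⅓)*3 = 8/3 + 1 = 11/3)
X = 123 (X = 3*(36 + 5) = 3*41 = 123)
V(Q) = 8487/11 (V(Q) = 123*(1/(11/3) + 6) = 123*(3/11 + 6) = 123*(69/11) = 8487/11)
(95*V(-7))*(-39) = (95*(8487/11))*(-39) = (806265/11)*(-39) = -31444335/11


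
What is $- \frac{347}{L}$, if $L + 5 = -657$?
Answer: $\frac{347}{662} \approx 0.52417$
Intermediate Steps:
$L = -662$ ($L = -5 - 657 = -662$)
$- \frac{347}{L} = - \frac{347}{-662} = \left(-347\right) \left(- \frac{1}{662}\right) = \frac{347}{662}$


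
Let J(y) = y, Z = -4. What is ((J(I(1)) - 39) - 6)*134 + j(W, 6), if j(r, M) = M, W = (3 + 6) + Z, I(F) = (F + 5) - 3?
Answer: -5622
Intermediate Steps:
I(F) = 2 + F (I(F) = (5 + F) - 3 = 2 + F)
W = 5 (W = (3 + 6) - 4 = 9 - 4 = 5)
((J(I(1)) - 39) - 6)*134 + j(W, 6) = (((2 + 1) - 39) - 6)*134 + 6 = ((3 - 39) - 6)*134 + 6 = (-36 - 6)*134 + 6 = -42*134 + 6 = -5628 + 6 = -5622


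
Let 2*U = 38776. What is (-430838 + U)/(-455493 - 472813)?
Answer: 205725/464153 ≈ 0.44323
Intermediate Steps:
U = 19388 (U = (½)*38776 = 19388)
(-430838 + U)/(-455493 - 472813) = (-430838 + 19388)/(-455493 - 472813) = -411450/(-928306) = -411450*(-1/928306) = 205725/464153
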